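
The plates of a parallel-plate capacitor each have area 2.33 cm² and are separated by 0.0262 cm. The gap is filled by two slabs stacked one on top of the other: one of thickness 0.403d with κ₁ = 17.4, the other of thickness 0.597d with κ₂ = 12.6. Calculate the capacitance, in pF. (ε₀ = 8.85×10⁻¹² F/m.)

A = 2.33 cm² = 2.33×10⁻⁴ m².
Stacked slabs ⇒ two capacitors in series, each with the full plate area.
C₁ = κ₁ε₀A/d₁ = 17.4 × 8.85×10⁻¹² × 2.33×10⁻⁴ / 1.06×10⁻⁴ = 3.40×10⁻¹⁰ F.
C₂ = κ₂ε₀A/d₂ = 12.6 × 8.85×10⁻¹² × 2.33×10⁻⁴ / 1.56×10⁻⁴ = 1.66×10⁻¹⁰ F.
C = (1/C₁ + 1/C₂)⁻¹ = 1.12×10⁻¹⁰ F.

C ≈ 112 pF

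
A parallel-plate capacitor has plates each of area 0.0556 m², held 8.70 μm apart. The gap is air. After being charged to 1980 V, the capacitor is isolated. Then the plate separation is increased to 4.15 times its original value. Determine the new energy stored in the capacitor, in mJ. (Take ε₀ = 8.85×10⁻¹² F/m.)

U ≈ 460 mJ

Initially C₁ = ε₀A/d = 8.85×10⁻¹² × 5.56×10⁻² / 8.70×10⁻⁶ = 5.66×10⁻⁸ F.
U₁ = 0.111 J.
Isolated ⇒ Q is held fixed. C₂ = 0.241 C₁ and U = Q²/(2C), so U₂/U₁ = C₁/C₂ = 4.15.
U₂ = 4.15 × 0.111 = 0.460 J.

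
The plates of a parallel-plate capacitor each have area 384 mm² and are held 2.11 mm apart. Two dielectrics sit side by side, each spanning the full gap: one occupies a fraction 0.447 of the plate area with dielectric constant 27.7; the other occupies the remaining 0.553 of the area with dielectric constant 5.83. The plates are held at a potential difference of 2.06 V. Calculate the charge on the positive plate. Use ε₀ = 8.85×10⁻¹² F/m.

51.8 pC

A = 384 mm² = 3.84×10⁻⁴ m².
Side-by-side slabs ⇒ two capacitors in parallel, each spanning the full gap.
C₁ = κ₁ε₀A₁/d = 27.7 × 8.85×10⁻¹² × 1.72×10⁻⁴ / 2.11×10⁻³ = 1.99×10⁻¹¹ F.
C₂ = κ₂ε₀A₂/d = 5.83 × 8.85×10⁻¹² × 2.12×10⁻⁴ / 2.11×10⁻³ = 5.19×10⁻¹² F.
C = C₁ + C₂ = 2.51×10⁻¹¹ F.
Q = CV = 2.51×10⁻¹¹ × 2.06 = 5.18×10⁻¹¹ C.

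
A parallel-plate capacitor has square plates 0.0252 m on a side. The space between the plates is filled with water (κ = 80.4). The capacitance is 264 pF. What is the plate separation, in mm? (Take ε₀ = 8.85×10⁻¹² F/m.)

A = (0.0252 m)² = 6.35×10⁻⁴ m².
d = κε₀A/C = 80.4 × 8.85×10⁻¹² × 6.35×10⁻⁴ / 2.64×10⁻¹⁰ = 1.71×10⁻³ m.

d ≈ 1.71 mm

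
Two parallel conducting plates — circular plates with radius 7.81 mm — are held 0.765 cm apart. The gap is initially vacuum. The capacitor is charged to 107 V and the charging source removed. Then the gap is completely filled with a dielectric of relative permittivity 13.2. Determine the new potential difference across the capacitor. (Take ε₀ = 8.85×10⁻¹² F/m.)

V ≈ 8.11 V

A = π(7.81 mm)² = 1.92×10⁻⁴ m².
Initially C₁ = ε₀A/d = 8.85×10⁻¹² × 1.92×10⁻⁴ / 7.65×10⁻³ = 2.22×10⁻¹³ F.
V₁ = 1.07×10² V.
Isolated ⇒ Q is held fixed. C₂ = 13.2 C₁ and V = Q/C, so V₂/V₁ = C₁/C₂ = 0.0758.
V₂ = 0.0758 × 1.07×10² = 8.11 V.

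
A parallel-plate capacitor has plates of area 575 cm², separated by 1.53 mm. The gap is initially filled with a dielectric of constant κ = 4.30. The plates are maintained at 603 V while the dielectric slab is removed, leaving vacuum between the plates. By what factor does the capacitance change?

C = κε₀A/d scales with κ, so C₂/C₁ = 1/κ = 1/4.30 = 0.233.

C₂/C₁ ≈ 0.233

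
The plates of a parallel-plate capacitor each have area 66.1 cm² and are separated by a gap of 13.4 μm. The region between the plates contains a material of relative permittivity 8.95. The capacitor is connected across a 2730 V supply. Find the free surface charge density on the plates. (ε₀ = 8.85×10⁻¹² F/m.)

A = 66.1 cm² = 6.61×10⁻³ m².
C = κε₀A/d = 8.95 × 8.85×10⁻¹² × 6.61×10⁻³ / 1.34×10⁻⁵ = 3.91×10⁻⁸ F.
σ = Q/A = CV/A = 3.91×10⁻⁸ × 2730 / 6.61×10⁻³ = 1.61×10⁻² C/m².

1.61 μC/cm²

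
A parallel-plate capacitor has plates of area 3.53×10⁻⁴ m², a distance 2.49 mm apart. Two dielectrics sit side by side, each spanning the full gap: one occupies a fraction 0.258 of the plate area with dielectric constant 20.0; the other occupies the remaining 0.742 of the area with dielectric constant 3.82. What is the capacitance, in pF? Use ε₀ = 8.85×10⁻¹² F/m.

Side-by-side slabs ⇒ two capacitors in parallel, each spanning the full gap.
C₁ = κ₁ε₀A₁/d = 20.0 × 8.85×10⁻¹² × 9.11×10⁻⁵ / 2.49×10⁻³ = 6.47×10⁻¹² F.
C₂ = κ₂ε₀A₂/d = 3.82 × 8.85×10⁻¹² × 2.62×10⁻⁴ / 2.49×10⁻³ = 3.56×10⁻¹² F.
C = C₁ + C₂ = 1.00×10⁻¹¹ F.

C ≈ 10.0 pF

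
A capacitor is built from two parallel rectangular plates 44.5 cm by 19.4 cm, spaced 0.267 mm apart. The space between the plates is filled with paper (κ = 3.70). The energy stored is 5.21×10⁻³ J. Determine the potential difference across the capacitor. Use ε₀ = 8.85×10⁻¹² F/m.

0.992 kV

A = 44.5 × 19.4 cm² = 8.63×10⁻² m².
C = κε₀A/d = 3.70 × 8.85×10⁻¹² × 8.63×10⁻² / 2.67×10⁻⁴ = 1.06×10⁻⁸ F.
V = √(2U/C) = √(2 × 5.21×10⁻³ / 1.06×10⁻⁸) = 9.92×10² V.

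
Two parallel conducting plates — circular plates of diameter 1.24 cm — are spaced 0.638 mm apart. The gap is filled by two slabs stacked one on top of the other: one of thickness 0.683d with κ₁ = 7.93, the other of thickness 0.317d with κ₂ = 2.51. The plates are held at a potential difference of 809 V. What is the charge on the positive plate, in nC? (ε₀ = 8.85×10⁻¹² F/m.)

6.38 nC

A = π(1.24/2 cm)² = 1.21×10⁻⁴ m².
Stacked slabs ⇒ two capacitors in series, each with the full plate area.
C₁ = κ₁ε₀A/d₁ = 7.93 × 8.85×10⁻¹² × 1.21×10⁻⁴ / 4.36×10⁻⁴ = 1.94×10⁻¹¹ F.
C₂ = κ₂ε₀A/d₂ = 2.51 × 8.85×10⁻¹² × 1.21×10⁻⁴ / 2.02×10⁻⁴ = 1.33×10⁻¹¹ F.
C = (1/C₁ + 1/C₂)⁻¹ = 7.89×10⁻¹² F.
Q = CV = 7.89×10⁻¹² × 809 = 6.38×10⁻⁹ C.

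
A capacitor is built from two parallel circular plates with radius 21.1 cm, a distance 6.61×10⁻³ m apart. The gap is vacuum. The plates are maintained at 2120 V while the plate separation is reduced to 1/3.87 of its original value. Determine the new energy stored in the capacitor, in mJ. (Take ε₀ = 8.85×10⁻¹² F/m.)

A = π(21.1 cm)² = 0.140 m².
Initially C₁ = ε₀A/d = 8.85×10⁻¹² × 0.140 / 6.61×10⁻³ = 1.87×10⁻¹⁰ F.
U₁ = 4.21×10⁻⁴ J.
Battery connected ⇒ V is held fixed. C₂ = 3.87 C₁ and U = ½CV², so U₂/U₁ = C₂/C₁ = 3.87.
U₂ = 3.87 × 4.21×10⁻⁴ = 1.63×10⁻³ J.

1.63 mJ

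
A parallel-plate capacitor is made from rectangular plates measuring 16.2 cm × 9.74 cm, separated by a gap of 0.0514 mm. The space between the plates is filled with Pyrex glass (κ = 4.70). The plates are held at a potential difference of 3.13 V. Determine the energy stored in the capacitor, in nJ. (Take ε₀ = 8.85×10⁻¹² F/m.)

A = 16.2 × 9.74 cm² = 1.58×10⁻² m².
C = κε₀A/d = 4.70 × 8.85×10⁻¹² × 1.58×10⁻² / 5.14×10⁻⁵ = 1.28×10⁻⁸ F.
U = ½CV² = ½ × 1.28×10⁻⁸ × (3.13)² = 6.25×10⁻⁸ J.

U ≈ 62.5 nJ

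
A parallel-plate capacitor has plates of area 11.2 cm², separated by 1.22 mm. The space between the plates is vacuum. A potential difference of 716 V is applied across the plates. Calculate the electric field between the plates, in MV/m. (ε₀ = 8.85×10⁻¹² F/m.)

E = V/d = 716 / 1.22×10⁻³ = 5.87×10⁵ V/m.

E ≈ 0.587 MV/m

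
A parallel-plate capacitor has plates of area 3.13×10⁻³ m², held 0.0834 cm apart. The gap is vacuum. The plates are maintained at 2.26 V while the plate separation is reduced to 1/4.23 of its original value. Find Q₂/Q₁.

Battery connected ⇒ V is held fixed.
C₂ = 4.23 C₁ and Q = CV, so Q₂/Q₁ = C₂/C₁ = 4.23.

Q₂/Q₁ ≈ 4.23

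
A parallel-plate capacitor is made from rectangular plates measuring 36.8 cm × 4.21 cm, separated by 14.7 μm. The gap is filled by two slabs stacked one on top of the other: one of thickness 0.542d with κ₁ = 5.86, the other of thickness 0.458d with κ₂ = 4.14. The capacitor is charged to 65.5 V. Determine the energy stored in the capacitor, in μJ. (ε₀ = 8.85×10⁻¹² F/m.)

A = 36.8 × 4.21 cm² = 1.55×10⁻² m².
Stacked slabs ⇒ two capacitors in series, each with the full plate area.
C₁ = κ₁ε₀A/d₁ = 5.86 × 8.85×10⁻¹² × 1.55×10⁻² / 7.97×10⁻⁶ = 1.01×10⁻⁷ F.
C₂ = κ₂ε₀A/d₂ = 4.14 × 8.85×10⁻¹² × 1.55×10⁻² / 6.73×10⁻⁶ = 8.43×10⁻⁸ F.
C = (1/C₁ + 1/C₂)⁻¹ = 4.59×10⁻⁸ F.
U = ½CV² = ½ × 4.59×10⁻⁸ × (65.5)² = 9.85×10⁻⁵ J.

98.5 μJ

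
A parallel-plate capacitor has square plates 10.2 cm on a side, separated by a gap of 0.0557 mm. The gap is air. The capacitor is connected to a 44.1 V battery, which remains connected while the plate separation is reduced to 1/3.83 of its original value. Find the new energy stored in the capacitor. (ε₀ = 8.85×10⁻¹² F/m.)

6.16 μJ

A = (10.2 cm)² = 1.04×10⁻² m².
Initially C₁ = ε₀A/d = 8.85×10⁻¹² × 1.04×10⁻² / 5.57×10⁻⁵ = 1.65×10⁻⁹ F.
U₁ = 1.61×10⁻⁶ J.
Battery connected ⇒ V is held fixed. C₂ = 3.83 C₁ and U = ½CV², so U₂/U₁ = C₂/C₁ = 3.83.
U₂ = 3.83 × 1.61×10⁻⁶ = 6.16×10⁻⁶ J.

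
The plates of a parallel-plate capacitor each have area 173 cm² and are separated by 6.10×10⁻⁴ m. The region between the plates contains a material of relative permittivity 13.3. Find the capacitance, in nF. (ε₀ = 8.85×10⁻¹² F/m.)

A = 173 cm² = 1.73×10⁻² m².
C = κε₀A/d = 13.3 × 8.85×10⁻¹² × 1.73×10⁻² / 6.10×10⁻⁴ = 3.34×10⁻⁹ F.

3.34 nF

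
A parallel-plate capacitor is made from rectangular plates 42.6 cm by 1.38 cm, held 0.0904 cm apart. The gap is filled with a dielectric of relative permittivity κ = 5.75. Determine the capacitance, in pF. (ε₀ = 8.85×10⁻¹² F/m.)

A = 42.6 × 1.38 cm² = 5.88×10⁻³ m².
C = κε₀A/d = 5.75 × 8.85×10⁻¹² × 5.88×10⁻³ / 9.04×10⁻⁴ = 3.31×10⁻¹⁰ F.

331 pF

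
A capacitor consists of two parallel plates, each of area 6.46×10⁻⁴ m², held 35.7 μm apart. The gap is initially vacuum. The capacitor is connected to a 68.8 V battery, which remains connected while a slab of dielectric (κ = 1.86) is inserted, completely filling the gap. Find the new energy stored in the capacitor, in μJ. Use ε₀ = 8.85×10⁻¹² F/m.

U ≈ 0.705 μJ

Initially C₁ = ε₀A/d = 8.85×10⁻¹² × 6.46×10⁻⁴ / 3.57×10⁻⁵ = 1.60×10⁻¹⁰ F.
U₁ = 3.79×10⁻⁷ J.
Battery connected ⇒ V is held fixed. C₂ = 1.86 C₁ and U = ½CV², so U₂/U₁ = C₂/C₁ = 1.86.
U₂ = 1.86 × 3.79×10⁻⁷ = 7.05×10⁻⁷ J.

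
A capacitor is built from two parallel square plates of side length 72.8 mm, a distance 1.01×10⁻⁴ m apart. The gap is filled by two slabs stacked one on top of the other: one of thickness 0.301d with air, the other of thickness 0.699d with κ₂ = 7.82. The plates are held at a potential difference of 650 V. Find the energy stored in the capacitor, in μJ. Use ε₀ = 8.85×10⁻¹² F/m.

U ≈ 251 μJ

A = (72.8 mm)² = 5.30×10⁻³ m².
Stacked slabs ⇒ two capacitors in series, each with the full plate area.
C₁ = κ₁ε₀A/d₁ = 1.00 × 8.85×10⁻¹² × 5.30×10⁻³ / 3.04×10⁻⁵ = 1.54×10⁻⁹ F.
C₂ = κ₂ε₀A/d₂ = 7.82 × 8.85×10⁻¹² × 5.30×10⁻³ / 7.06×10⁻⁵ = 5.20×10⁻⁹ F.
C = (1/C₁ + 1/C₂)⁻¹ = 1.19×10⁻⁹ F.
U = ½CV² = ½ × 1.19×10⁻⁹ × (650)² = 2.51×10⁻⁴ J.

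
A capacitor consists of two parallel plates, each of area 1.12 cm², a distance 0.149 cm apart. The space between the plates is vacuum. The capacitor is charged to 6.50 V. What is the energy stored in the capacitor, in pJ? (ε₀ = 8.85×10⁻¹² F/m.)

A = 1.12 cm² = 1.12×10⁻⁴ m².
C = ε₀A/d = 8.85×10⁻¹² × 1.12×10⁻⁴ / 1.49×10⁻³ = 6.65×10⁻¹³ F.
U = ½CV² = ½ × 6.65×10⁻¹³ × (6.50)² = 1.41×10⁻¹¹ J.

14.1 pJ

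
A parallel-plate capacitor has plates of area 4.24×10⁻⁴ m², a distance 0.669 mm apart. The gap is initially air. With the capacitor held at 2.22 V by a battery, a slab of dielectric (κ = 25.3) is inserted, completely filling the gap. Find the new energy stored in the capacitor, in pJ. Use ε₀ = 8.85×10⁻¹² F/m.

Initially C₁ = ε₀A/d = 8.85×10⁻¹² × 4.24×10⁻⁴ / 6.69×10⁻⁴ = 5.61×10⁻¹² F.
U₁ = 1.38×10⁻¹¹ J.
Battery connected ⇒ V is held fixed. C₂ = 25.3 C₁ and U = ½CV², so U₂/U₁ = C₂/C₁ = 25.3.
U₂ = 25.3 × 1.38×10⁻¹¹ = 3.50×10⁻¹⁰ J.

350 pJ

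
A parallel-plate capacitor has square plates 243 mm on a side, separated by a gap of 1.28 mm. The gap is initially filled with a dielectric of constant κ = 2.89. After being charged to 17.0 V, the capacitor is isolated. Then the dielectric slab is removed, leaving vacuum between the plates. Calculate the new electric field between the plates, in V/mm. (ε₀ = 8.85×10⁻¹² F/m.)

A = (243 mm)² = 5.90×10⁻² m².
Initially C₁ = κε₀A/d = 2.89 × 8.85×10⁻¹² × 5.90×10⁻² / 1.28×10⁻³ = 1.18×10⁻⁹ F.
E₁ = 1.33×10⁴ V/m.
Isolated ⇒ Q is held fixed. V₂ = Q/C₂ = V₁/0.346; E = V/d, so E₂/E₁ = (V₂/V₁)(d₁/d₂) = 2.89.
E₂ = 2.89 × 1.33×10⁴ = 3.84×10⁴ V/m.

38.4 V/mm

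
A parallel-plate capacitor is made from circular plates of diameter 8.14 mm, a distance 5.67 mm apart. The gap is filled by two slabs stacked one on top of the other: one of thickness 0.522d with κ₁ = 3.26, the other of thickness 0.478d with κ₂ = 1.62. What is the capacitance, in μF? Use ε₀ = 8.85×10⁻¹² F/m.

A = π(8.14/2 mm)² = 5.20×10⁻⁵ m².
Stacked slabs ⇒ two capacitors in series, each with the full plate area.
C₁ = κ₁ε₀A/d₁ = 3.26 × 8.85×10⁻¹² × 5.20×10⁻⁵ / 2.96×10⁻³ = 5.07×10⁻¹³ F.
C₂ = κ₂ε₀A/d₂ = 1.62 × 8.85×10⁻¹² × 5.20×10⁻⁵ / 2.71×10⁻³ = 2.75×10⁻¹³ F.
C = (1/C₁ + 1/C₂)⁻¹ = 1.78×10⁻¹³ F.

1.78×10⁻⁷ μF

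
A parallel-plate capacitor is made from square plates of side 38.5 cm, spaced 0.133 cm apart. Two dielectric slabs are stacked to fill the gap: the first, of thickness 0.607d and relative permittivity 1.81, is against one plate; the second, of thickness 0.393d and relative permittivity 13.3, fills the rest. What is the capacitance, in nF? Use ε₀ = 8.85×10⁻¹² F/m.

2.70 nF

A = (38.5 cm)² = 0.148 m².
Stacked slabs ⇒ two capacitors in series, each with the full plate area.
C₁ = κ₁ε₀A/d₁ = 1.81 × 8.85×10⁻¹² × 0.148 / 8.07×10⁻⁴ = 2.94×10⁻⁹ F.
C₂ = κ₂ε₀A/d₂ = 13.3 × 8.85×10⁻¹² × 0.148 / 5.23×10⁻⁴ = 3.34×10⁻⁸ F.
C = (1/C₁ + 1/C₂)⁻¹ = 2.70×10⁻⁹ F.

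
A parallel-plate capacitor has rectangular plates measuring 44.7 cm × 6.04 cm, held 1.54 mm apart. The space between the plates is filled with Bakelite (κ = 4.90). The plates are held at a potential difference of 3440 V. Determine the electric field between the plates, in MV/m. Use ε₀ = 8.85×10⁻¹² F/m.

E = V/d = 3440 / 1.54×10⁻³ = 2.23×10⁶ V/m.

E ≈ 2.23 MV/m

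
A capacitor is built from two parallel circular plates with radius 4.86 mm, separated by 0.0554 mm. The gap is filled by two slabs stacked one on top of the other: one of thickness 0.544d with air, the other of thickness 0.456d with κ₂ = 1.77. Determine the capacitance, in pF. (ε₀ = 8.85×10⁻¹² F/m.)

14.8 pF

A = π(4.86 mm)² = 7.42×10⁻⁵ m².
Stacked slabs ⇒ two capacitors in series, each with the full plate area.
C₁ = κ₁ε₀A/d₁ = 1.00 × 8.85×10⁻¹² × 7.42×10⁻⁵ / 3.01×10⁻⁵ = 2.18×10⁻¹¹ F.
C₂ = κ₂ε₀A/d₂ = 1.77 × 8.85×10⁻¹² × 7.42×10⁻⁵ / 2.53×10⁻⁵ = 4.60×10⁻¹¹ F.
C = (1/C₁ + 1/C₂)⁻¹ = 1.48×10⁻¹¹ F.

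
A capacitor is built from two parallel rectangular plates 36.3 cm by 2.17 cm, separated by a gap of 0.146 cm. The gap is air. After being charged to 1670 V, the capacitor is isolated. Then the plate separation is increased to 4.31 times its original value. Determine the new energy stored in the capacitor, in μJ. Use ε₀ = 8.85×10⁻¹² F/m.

A = 36.3 × 2.17 cm² = 7.88×10⁻³ m².
Initially C₁ = ε₀A/d = 8.85×10⁻¹² × 7.88×10⁻³ / 1.46×10⁻³ = 4.77×10⁻¹¹ F.
U₁ = 6.66×10⁻⁵ J.
Isolated ⇒ Q is held fixed. C₂ = 0.232 C₁ and U = Q²/(2C), so U₂/U₁ = C₁/C₂ = 4.31.
U₂ = 4.31 × 6.66×10⁻⁵ = 2.87×10⁻⁴ J.

287 μJ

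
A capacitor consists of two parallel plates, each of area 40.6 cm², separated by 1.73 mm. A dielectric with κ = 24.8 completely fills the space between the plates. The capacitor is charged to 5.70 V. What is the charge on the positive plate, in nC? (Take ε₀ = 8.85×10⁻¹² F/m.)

A = 40.6 cm² = 4.06×10⁻³ m².
C = κε₀A/d = 24.8 × 8.85×10⁻¹² × 4.06×10⁻³ / 1.73×10⁻³ = 5.15×10⁻¹⁰ F.
Q = CV = 5.15×10⁻¹⁰ × 5.70 = 2.94×10⁻⁹ C.

Q ≈ 2.94 nC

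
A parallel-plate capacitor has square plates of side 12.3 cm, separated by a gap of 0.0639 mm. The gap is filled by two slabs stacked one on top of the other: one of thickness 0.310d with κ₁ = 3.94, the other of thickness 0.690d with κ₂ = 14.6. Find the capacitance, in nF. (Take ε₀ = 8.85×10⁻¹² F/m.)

A = (12.3 cm)² = 1.51×10⁻² m².
Stacked slabs ⇒ two capacitors in series, each with the full plate area.
C₁ = κ₁ε₀A/d₁ = 3.94 × 8.85×10⁻¹² × 1.51×10⁻² / 1.98×10⁻⁵ = 2.66×10⁻⁸ F.
C₂ = κ₂ε₀A/d₂ = 14.6 × 8.85×10⁻¹² × 1.51×10⁻² / 4.41×10⁻⁵ = 4.43×10⁻⁸ F.
C = (1/C₁ + 1/C₂)⁻¹ = 1.66×10⁻⁸ F.

16.6 nF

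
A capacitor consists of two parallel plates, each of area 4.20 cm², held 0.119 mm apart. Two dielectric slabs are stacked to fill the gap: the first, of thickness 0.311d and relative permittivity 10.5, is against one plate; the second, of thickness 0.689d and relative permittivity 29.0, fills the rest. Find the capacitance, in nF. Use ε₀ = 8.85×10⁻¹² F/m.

C ≈ 0.585 nF

A = 4.20 cm² = 4.20×10⁻⁴ m².
Stacked slabs ⇒ two capacitors in series, each with the full plate area.
C₁ = κ₁ε₀A/d₁ = 10.5 × 8.85×10⁻¹² × 4.20×10⁻⁴ / 3.70×10⁻⁵ = 1.05×10⁻⁹ F.
C₂ = κ₂ε₀A/d₂ = 29.0 × 8.85×10⁻¹² × 4.20×10⁻⁴ / 8.20×10⁻⁵ = 1.31×10⁻⁹ F.
C = (1/C₁ + 1/C₂)⁻¹ = 5.85×10⁻¹⁰ F.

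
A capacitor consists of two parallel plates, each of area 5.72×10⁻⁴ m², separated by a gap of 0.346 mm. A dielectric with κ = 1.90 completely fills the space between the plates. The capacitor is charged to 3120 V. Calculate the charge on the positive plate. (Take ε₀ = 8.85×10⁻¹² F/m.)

C = κε₀A/d = 1.90 × 8.85×10⁻¹² × 5.72×10⁻⁴ / 3.46×10⁻⁴ = 2.78×10⁻¹¹ F.
Q = CV = 2.78×10⁻¹¹ × 3120 = 8.67×10⁻⁸ C.

Q ≈ 86.7 nC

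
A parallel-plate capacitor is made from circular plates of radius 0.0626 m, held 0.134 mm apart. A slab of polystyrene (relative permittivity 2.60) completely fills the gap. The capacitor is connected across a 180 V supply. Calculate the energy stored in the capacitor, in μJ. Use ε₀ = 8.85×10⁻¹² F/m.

U ≈ 34.2 μJ

A = π(0.0626 m)² = 1.23×10⁻² m².
C = κε₀A/d = 2.60 × 8.85×10⁻¹² × 1.23×10⁻² / 1.34×10⁻⁴ = 2.11×10⁻⁹ F.
U = ½CV² = ½ × 2.11×10⁻⁹ × (180)² = 3.42×10⁻⁵ J.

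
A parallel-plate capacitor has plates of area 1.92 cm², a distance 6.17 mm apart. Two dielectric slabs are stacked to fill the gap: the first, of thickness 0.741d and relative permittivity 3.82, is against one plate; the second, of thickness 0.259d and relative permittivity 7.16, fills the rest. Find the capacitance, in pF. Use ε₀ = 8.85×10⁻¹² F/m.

C ≈ 1.20 pF

A = 1.92 cm² = 1.92×10⁻⁴ m².
Stacked slabs ⇒ two capacitors in series, each with the full plate area.
C₁ = κ₁ε₀A/d₁ = 3.82 × 8.85×10⁻¹² × 1.92×10⁻⁴ / 4.57×10⁻³ = 1.42×10⁻¹² F.
C₂ = κ₂ε₀A/d₂ = 7.16 × 8.85×10⁻¹² × 1.92×10⁻⁴ / 1.60×10⁻³ = 7.61×10⁻¹² F.
C = (1/C₁ + 1/C₂)⁻¹ = 1.20×10⁻¹² F.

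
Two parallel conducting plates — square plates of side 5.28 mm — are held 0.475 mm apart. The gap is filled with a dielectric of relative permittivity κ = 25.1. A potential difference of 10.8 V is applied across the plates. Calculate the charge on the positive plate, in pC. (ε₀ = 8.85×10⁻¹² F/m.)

Q ≈ 141 pC

A = (5.28 mm)² = 2.79×10⁻⁵ m².
C = κε₀A/d = 25.1 × 8.85×10⁻¹² × 2.79×10⁻⁵ / 4.75×10⁻⁴ = 1.30×10⁻¹¹ F.
Q = CV = 1.30×10⁻¹¹ × 10.8 = 1.41×10⁻¹⁰ C.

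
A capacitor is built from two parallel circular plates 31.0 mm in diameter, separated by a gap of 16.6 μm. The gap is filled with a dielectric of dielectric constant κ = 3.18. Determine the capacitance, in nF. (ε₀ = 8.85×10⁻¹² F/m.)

A = π(31.0/2 mm)² = 7.55×10⁻⁴ m².
C = κε₀A/d = 3.18 × 8.85×10⁻¹² × 7.55×10⁻⁴ / 1.66×10⁻⁵ = 1.28×10⁻⁹ F.

C ≈ 1.28 nF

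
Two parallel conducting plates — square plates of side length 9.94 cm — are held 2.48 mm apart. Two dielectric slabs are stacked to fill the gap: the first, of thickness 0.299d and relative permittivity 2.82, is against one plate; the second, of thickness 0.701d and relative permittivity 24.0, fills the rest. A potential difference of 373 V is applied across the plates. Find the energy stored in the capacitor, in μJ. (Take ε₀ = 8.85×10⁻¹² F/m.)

18.1 μJ

A = (9.94 cm)² = 9.88×10⁻³ m².
Stacked slabs ⇒ two capacitors in series, each with the full plate area.
C₁ = κ₁ε₀A/d₁ = 2.82 × 8.85×10⁻¹² × 9.88×10⁻³ / 7.42×10⁻⁴ = 3.33×10⁻¹⁰ F.
C₂ = κ₂ε₀A/d₂ = 24.0 × 8.85×10⁻¹² × 9.88×10⁻³ / 1.74×10⁻³ = 1.21×10⁻⁹ F.
C = (1/C₁ + 1/C₂)⁻¹ = 2.61×10⁻¹⁰ F.
U = ½CV² = ½ × 2.61×10⁻¹⁰ × (373)² = 1.81×10⁻⁵ J.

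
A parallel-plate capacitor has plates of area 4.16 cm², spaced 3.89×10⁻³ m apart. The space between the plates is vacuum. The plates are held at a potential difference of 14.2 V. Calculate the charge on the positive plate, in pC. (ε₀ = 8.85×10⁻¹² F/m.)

Q ≈ 13.4 pC

A = 4.16 cm² = 4.16×10⁻⁴ m².
C = ε₀A/d = 8.85×10⁻¹² × 4.16×10⁻⁴ / 3.89×10⁻³ = 9.46×10⁻¹³ F.
Q = CV = 9.46×10⁻¹³ × 14.2 = 1.34×10⁻¹¹ C.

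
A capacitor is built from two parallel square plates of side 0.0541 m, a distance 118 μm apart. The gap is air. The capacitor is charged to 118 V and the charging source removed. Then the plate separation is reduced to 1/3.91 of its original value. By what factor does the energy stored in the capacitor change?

0.256

Isolated ⇒ Q is held fixed.
C₂ = 3.91 C₁ and U = Q²/(2C), so U₂/U₁ = C₁/C₂ = 0.256.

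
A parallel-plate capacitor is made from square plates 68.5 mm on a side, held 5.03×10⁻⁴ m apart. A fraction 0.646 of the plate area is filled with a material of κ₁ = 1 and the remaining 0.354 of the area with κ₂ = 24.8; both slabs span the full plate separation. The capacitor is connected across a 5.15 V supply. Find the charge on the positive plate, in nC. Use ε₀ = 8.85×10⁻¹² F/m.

A = (68.5 mm)² = 4.69×10⁻³ m².
Side-by-side slabs ⇒ two capacitors in parallel, each spanning the full gap.
C₁ = κ₁ε₀A₁/d = 1.00 × 8.85×10⁻¹² × 3.03×10⁻³ / 5.03×10⁻⁴ = 5.33×10⁻¹¹ F.
C₂ = κ₂ε₀A₂/d = 24.8 × 8.85×10⁻¹² × 1.66×10⁻³ / 5.03×10⁻⁴ = 7.25×10⁻¹⁰ F.
C = C₁ + C₂ = 7.78×10⁻¹⁰ F.
Q = CV = 7.78×10⁻¹⁰ × 5.15 = 4.01×10⁻⁹ C.

Q ≈ 4.01 nC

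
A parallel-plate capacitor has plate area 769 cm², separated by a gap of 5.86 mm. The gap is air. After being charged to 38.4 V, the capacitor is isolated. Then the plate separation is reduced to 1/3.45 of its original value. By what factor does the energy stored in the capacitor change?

U₂/U₁ ≈ 0.290

Isolated ⇒ Q is held fixed.
C₂ = 3.45 C₁ and U = Q²/(2C), so U₂/U₁ = C₁/C₂ = 0.290.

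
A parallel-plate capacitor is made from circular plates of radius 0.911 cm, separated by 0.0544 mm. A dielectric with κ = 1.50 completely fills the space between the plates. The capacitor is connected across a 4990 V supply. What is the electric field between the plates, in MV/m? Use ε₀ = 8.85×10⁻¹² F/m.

E = V/d = 4990 / 5.44×10⁻⁵ = 9.17×10⁷ V/m.

91.7 MV/m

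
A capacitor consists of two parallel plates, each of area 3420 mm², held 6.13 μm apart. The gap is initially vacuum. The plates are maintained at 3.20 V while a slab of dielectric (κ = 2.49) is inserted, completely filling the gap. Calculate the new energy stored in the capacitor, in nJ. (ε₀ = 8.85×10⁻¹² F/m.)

U ≈ 62.9 nJ

A = 3420 mm² = 3.42×10⁻³ m².
Initially C₁ = ε₀A/d = 8.85×10⁻¹² × 3.42×10⁻³ / 6.13×10⁻⁶ = 4.94×10⁻⁹ F.
U₁ = 2.53×10⁻⁸ J.
Battery connected ⇒ V is held fixed. C₂ = 2.49 C₁ and U = ½CV², so U₂/U₁ = C₂/C₁ = 2.49.
U₂ = 2.49 × 2.53×10⁻⁸ = 6.29×10⁻⁸ J.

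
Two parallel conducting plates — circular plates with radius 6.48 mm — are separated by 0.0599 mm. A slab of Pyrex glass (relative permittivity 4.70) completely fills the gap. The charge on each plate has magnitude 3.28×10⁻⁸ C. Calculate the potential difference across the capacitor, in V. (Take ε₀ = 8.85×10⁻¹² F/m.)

V ≈ 358 V

A = π(6.48 mm)² = 1.32×10⁻⁴ m².
C = κε₀A/d = 4.70 × 8.85×10⁻¹² × 1.32×10⁻⁴ / 5.99×10⁻⁵ = 9.16×10⁻¹¹ F.
V = Q/C = 3.28×10⁻⁸ / 9.16×10⁻¹¹ = 3.58×10² V.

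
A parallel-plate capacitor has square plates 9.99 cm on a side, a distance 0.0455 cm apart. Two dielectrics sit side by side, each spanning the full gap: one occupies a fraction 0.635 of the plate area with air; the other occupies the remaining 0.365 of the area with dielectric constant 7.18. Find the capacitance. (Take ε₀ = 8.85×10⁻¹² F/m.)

0.632 nF

A = (9.99 cm)² = 9.98×10⁻³ m².
Side-by-side slabs ⇒ two capacitors in parallel, each spanning the full gap.
C₁ = κ₁ε₀A₁/d = 1.00 × 8.85×10⁻¹² × 6.34×10⁻³ / 4.55×10⁻⁴ = 1.23×10⁻¹⁰ F.
C₂ = κ₂ε₀A₂/d = 7.18 × 8.85×10⁻¹² × 3.64×10⁻³ / 4.55×10⁻⁴ = 5.09×10⁻¹⁰ F.
C = C₁ + C₂ = 6.32×10⁻¹⁰ F.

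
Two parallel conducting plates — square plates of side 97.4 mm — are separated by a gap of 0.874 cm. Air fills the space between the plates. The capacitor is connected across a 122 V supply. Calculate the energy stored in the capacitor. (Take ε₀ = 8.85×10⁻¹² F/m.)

A = (97.4 mm)² = 9.49×10⁻³ m².
C = ε₀A/d = 8.85×10⁻¹² × 9.49×10⁻³ / 8.74×10⁻³ = 9.61×10⁻¹² F.
U = ½CV² = ½ × 9.61×10⁻¹² × (122)² = 7.15×10⁻⁸ J.

71.5 nJ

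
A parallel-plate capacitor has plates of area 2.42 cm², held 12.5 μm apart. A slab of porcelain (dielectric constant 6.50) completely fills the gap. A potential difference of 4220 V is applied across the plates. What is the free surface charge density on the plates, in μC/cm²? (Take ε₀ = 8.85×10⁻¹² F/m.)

A = 2.42 cm² = 2.42×10⁻⁴ m².
C = κε₀A/d = 6.50 × 8.85×10⁻¹² × 2.42×10⁻⁴ / 1.25×10⁻⁵ = 1.11×10⁻⁹ F.
σ = Q/A = CV/A = 1.11×10⁻⁹ × 4220 / 2.42×10⁻⁴ = 1.94×10⁻² C/m².

1.94 μC/cm²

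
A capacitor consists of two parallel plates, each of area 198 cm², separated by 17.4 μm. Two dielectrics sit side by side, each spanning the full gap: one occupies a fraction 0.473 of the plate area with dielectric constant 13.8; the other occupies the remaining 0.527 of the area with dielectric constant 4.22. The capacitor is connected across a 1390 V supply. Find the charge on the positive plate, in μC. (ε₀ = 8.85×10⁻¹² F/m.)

123 μC

A = 198 cm² = 1.98×10⁻² m².
Side-by-side slabs ⇒ two capacitors in parallel, each spanning the full gap.
C₁ = κ₁ε₀A₁/d = 13.8 × 8.85×10⁻¹² × 9.37×10⁻³ / 1.74×10⁻⁵ = 6.57×10⁻⁸ F.
C₂ = κ₂ε₀A₂/d = 4.22 × 8.85×10⁻¹² × 1.04×10⁻² / 1.74×10⁻⁵ = 2.24×10⁻⁸ F.
C = C₁ + C₂ = 8.81×10⁻⁸ F.
Q = CV = 8.81×10⁻⁸ × 1390 = 1.23×10⁻⁴ C.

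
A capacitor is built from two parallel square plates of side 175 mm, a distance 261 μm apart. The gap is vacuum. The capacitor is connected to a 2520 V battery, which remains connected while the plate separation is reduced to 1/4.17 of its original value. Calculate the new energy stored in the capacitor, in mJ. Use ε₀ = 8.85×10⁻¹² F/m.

U ≈ 13.7 mJ

A = (175 mm)² = 3.06×10⁻² m².
Initially C₁ = ε₀A/d = 8.85×10⁻¹² × 3.06×10⁻² / 2.61×10⁻⁴ = 1.04×10⁻⁹ F.
U₁ = 3.30×10⁻³ J.
Battery connected ⇒ V is held fixed. C₂ = 4.17 C₁ and U = ½CV², so U₂/U₁ = C₂/C₁ = 4.17.
U₂ = 4.17 × 3.30×10⁻³ = 1.37×10⁻² J.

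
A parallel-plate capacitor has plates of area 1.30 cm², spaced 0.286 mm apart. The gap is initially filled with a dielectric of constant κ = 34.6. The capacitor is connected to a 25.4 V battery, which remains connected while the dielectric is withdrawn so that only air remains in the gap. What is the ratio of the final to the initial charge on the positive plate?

Battery connected ⇒ V is held fixed.
C₂ = 0.0289 C₁ and Q = CV, so Q₂/Q₁ = C₂/C₁ = 0.0289.

0.0289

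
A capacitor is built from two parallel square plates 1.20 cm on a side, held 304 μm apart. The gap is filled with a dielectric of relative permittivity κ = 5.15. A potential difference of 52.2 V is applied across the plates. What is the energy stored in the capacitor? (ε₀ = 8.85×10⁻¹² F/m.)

A = (1.20 cm)² = 1.44×10⁻⁴ m².
C = κε₀A/d = 5.15 × 8.85×10⁻¹² × 1.44×10⁻⁴ / 3.04×10⁻⁴ = 2.16×10⁻¹¹ F.
U = ½CV² = ½ × 2.16×10⁻¹¹ × (52.2)² = 2.94×10⁻⁸ J.

29.4 nJ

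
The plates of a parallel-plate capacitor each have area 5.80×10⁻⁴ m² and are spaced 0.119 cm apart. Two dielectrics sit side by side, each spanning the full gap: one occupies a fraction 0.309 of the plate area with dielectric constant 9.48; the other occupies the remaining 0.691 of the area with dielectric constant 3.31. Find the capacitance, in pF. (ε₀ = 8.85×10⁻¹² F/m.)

Side-by-side slabs ⇒ two capacitors in parallel, each spanning the full gap.
C₁ = κ₁ε₀A₁/d = 9.48 × 8.85×10⁻¹² × 1.79×10⁻⁴ / 1.19×10⁻³ = 1.26×10⁻¹¹ F.
C₂ = κ₂ε₀A₂/d = 3.31 × 8.85×10⁻¹² × 4.01×10⁻⁴ / 1.19×10⁻³ = 9.87×10⁻¹² F.
C = C₁ + C₂ = 2.25×10⁻¹¹ F.

22.5 pF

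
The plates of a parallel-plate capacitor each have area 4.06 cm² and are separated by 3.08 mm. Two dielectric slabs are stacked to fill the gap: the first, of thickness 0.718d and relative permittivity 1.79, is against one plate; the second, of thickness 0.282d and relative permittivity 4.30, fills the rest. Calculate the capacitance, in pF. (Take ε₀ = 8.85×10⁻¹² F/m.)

2.50 pF

A = 4.06 cm² = 4.06×10⁻⁴ m².
Stacked slabs ⇒ two capacitors in series, each with the full plate area.
C₁ = κ₁ε₀A/d₁ = 1.79 × 8.85×10⁻¹² × 4.06×10⁻⁴ / 2.21×10⁻³ = 2.91×10⁻¹² F.
C₂ = κ₂ε₀A/d₂ = 4.30 × 8.85×10⁻¹² × 4.06×10⁻⁴ / 8.69×10⁻⁴ = 1.78×10⁻¹¹ F.
C = (1/C₁ + 1/C₂)⁻¹ = 2.50×10⁻¹² F.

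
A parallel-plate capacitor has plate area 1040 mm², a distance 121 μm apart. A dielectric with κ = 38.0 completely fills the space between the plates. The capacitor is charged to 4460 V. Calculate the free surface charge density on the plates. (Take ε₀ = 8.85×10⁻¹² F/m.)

A = 1040 mm² = 1.04×10⁻³ m².
C = κε₀A/d = 38.0 × 8.85×10⁻¹² × 1.04×10⁻³ / 1.21×10⁻⁴ = 2.89×10⁻⁹ F.
σ = Q/A = CV/A = 2.89×10⁻⁹ × 4460 / 1.04×10⁻³ = 1.24×10⁻² C/m².

1.24 μC/cm²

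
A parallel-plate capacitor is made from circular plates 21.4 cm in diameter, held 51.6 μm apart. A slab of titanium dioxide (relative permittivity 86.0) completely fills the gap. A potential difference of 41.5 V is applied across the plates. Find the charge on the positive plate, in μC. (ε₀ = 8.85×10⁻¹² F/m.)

A = π(21.4/2 cm)² = 3.60×10⁻² m².
C = κε₀A/d = 86.0 × 8.85×10⁻¹² × 3.60×10⁻² / 5.16×10⁻⁵ = 5.31×10⁻⁷ F.
Q = CV = 5.31×10⁻⁷ × 41.5 = 2.20×10⁻⁵ C.

22.0 μC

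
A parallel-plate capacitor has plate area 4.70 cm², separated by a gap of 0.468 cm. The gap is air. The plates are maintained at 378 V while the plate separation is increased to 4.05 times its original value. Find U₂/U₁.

Battery connected ⇒ V is held fixed.
C₂ = 0.247 C₁ and U = ½CV², so U₂/U₁ = C₂/C₁ = 0.247.

U₂/U₁ ≈ 0.247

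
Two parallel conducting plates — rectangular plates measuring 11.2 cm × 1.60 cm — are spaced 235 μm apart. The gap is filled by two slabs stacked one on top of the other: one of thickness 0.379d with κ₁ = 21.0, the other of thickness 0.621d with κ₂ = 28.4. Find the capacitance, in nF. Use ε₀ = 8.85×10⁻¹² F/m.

A = 11.2 × 1.60 cm² = 1.79×10⁻³ m².
Stacked slabs ⇒ two capacitors in series, each with the full plate area.
C₁ = κ₁ε₀A/d₁ = 21.0 × 8.85×10⁻¹² × 1.79×10⁻³ / 8.91×10⁻⁵ = 3.74×10⁻⁹ F.
C₂ = κ₂ε₀A/d₂ = 28.4 × 8.85×10⁻¹² × 1.79×10⁻³ / 1.46×10⁻⁴ = 3.09×10⁻⁹ F.
C = (1/C₁ + 1/C₂)⁻¹ = 1.69×10⁻⁹ F.

C ≈ 1.69 nF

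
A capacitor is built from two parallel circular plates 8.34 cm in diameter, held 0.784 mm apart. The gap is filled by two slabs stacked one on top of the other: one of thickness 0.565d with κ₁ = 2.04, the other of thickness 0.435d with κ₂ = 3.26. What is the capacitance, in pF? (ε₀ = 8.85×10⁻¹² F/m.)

C ≈ 150 pF

A = π(8.34/2 cm)² = 5.46×10⁻³ m².
Stacked slabs ⇒ two capacitors in series, each with the full plate area.
C₁ = κ₁ε₀A/d₁ = 2.04 × 8.85×10⁻¹² × 5.46×10⁻³ / 4.43×10⁻⁴ = 2.23×10⁻¹⁰ F.
C₂ = κ₂ε₀A/d₂ = 3.26 × 8.85×10⁻¹² × 5.46×10⁻³ / 3.41×10⁻⁴ = 4.62×10⁻¹⁰ F.
C = (1/C₁ + 1/C₂)⁻¹ = 1.50×10⁻¹⁰ F.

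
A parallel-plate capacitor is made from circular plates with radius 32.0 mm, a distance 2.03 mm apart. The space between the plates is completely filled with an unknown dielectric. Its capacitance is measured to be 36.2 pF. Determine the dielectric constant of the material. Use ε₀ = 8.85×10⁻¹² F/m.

A = π(32.0 mm)² = 3.22×10⁻³ m².
κ = Cd/(ε₀A) = 3.62×10⁻¹¹ × 2.03×10⁻³ / (8.85×10⁻¹² × 3.22×10⁻³) = 2.58.

κ ≈ 2.58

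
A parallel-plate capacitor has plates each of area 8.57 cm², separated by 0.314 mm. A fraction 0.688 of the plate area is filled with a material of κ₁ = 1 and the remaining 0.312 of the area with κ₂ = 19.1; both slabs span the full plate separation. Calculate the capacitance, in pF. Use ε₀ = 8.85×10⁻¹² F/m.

C ≈ 161 pF

A = 8.57 cm² = 8.57×10⁻⁴ m².
Side-by-side slabs ⇒ two capacitors in parallel, each spanning the full gap.
C₁ = κ₁ε₀A₁/d = 1.00 × 8.85×10⁻¹² × 5.90×10⁻⁴ / 3.14×10⁻⁴ = 1.66×10⁻¹¹ F.
C₂ = κ₂ε₀A₂/d = 19.1 × 8.85×10⁻¹² × 2.67×10⁻⁴ / 3.14×10⁻⁴ = 1.44×10⁻¹⁰ F.
C = C₁ + C₂ = 1.61×10⁻¹⁰ F.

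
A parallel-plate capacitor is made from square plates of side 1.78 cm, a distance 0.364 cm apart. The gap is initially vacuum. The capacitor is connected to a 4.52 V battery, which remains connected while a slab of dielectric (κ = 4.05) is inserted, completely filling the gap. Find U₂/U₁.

4.05

Battery connected ⇒ V is held fixed.
C₂ = 4.05 C₁ and U = ½CV², so U₂/U₁ = C₂/C₁ = 4.05.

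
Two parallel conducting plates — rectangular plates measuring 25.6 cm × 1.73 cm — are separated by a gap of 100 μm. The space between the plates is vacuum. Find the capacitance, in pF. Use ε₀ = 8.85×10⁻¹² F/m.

C ≈ 392 pF

A = 25.6 × 1.73 cm² = 4.43×10⁻³ m².
C = ε₀A/d = 8.85×10⁻¹² × 4.43×10⁻³ / 1.00×10⁻⁴ = 3.92×10⁻¹⁰ F.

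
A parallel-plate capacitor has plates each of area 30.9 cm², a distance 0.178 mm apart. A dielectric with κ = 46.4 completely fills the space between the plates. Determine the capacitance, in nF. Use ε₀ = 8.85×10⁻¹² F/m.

A = 30.9 cm² = 3.09×10⁻³ m².
C = κε₀A/d = 46.4 × 8.85×10⁻¹² × 3.09×10⁻³ / 1.78×10⁻⁴ = 7.13×10⁻⁹ F.

C ≈ 7.13 nF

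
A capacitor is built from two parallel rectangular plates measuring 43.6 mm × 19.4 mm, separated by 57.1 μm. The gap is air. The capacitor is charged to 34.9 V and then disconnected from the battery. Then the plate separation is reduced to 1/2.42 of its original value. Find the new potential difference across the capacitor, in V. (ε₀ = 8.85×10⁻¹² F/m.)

A = 43.6 × 19.4 mm² = 8.46×10⁻⁴ m².
Initially C₁ = ε₀A/d = 8.85×10⁻¹² × 8.46×10⁻⁴ / 5.71×10⁻⁵ = 1.31×10⁻¹⁰ F.
V₁ = 34.9 V.
Isolated ⇒ Q is held fixed. C₂ = 2.42 C₁ and V = Q/C, so V₂/V₁ = C₁/C₂ = 0.413.
V₂ = 0.413 × 34.9 = 14.4 V.

V ≈ 14.4 V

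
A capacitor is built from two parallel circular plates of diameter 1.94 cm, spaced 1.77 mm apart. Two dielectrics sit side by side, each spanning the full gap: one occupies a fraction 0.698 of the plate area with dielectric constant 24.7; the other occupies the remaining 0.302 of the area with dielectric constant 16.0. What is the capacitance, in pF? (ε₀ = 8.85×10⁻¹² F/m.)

A = π(1.94/2 cm)² = 2.96×10⁻⁴ m².
Side-by-side slabs ⇒ two capacitors in parallel, each spanning the full gap.
C₁ = κ₁ε₀A₁/d = 24.7 × 8.85×10⁻¹² × 2.06×10⁻⁴ / 1.77×10⁻³ = 2.55×10⁻¹¹ F.
C₂ = κ₂ε₀A₂/d = 16.0 × 8.85×10⁻¹² × 8.93×10⁻⁵ / 1.77×10⁻³ = 7.14×10⁻¹² F.
C = C₁ + C₂ = 3.26×10⁻¹¹ F.

C ≈ 32.6 pF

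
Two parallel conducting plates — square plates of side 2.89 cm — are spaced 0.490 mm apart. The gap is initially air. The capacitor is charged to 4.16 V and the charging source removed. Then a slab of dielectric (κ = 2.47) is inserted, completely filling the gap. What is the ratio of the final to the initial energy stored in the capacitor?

Isolated ⇒ Q is held fixed.
C₂ = 2.47 C₁ and U = Q²/(2C), so U₂/U₁ = C₁/C₂ = 0.405.

U₂/U₁ ≈ 0.405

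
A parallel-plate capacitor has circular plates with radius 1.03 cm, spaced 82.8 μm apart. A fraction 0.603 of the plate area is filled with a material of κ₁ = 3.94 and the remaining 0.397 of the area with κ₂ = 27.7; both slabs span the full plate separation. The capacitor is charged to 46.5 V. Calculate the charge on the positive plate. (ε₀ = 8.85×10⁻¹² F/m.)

A = π(1.03 cm)² = 3.33×10⁻⁴ m².
Side-by-side slabs ⇒ two capacitors in parallel, each spanning the full gap.
C₁ = κ₁ε₀A₁/d = 3.94 × 8.85×10⁻¹² × 2.01×10⁻⁴ / 8.28×10⁻⁵ = 8.46×10⁻¹¹ F.
C₂ = κ₂ε₀A₂/d = 27.7 × 8.85×10⁻¹² × 1.32×10⁻⁴ / 8.28×10⁻⁵ = 3.92×10⁻¹⁰ F.
C = C₁ + C₂ = 4.76×10⁻¹⁰ F.
Q = CV = 4.76×10⁻¹⁰ × 46.5 = 2.22×10⁻⁸ C.

22.2 nC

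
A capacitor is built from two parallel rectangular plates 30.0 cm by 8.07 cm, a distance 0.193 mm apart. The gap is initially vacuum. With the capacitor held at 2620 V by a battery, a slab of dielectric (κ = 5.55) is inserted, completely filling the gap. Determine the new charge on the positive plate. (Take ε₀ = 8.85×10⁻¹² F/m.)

Q ≈ 16.1 μC

A = 30.0 × 8.07 cm² = 2.42×10⁻² m².
Initially C₁ = ε₀A/d = 8.85×10⁻¹² × 2.42×10⁻² / 1.93×10⁻⁴ = 1.11×10⁻⁹ F.
Q₁ = 2.91×10⁻⁶ C.
Battery connected ⇒ V is held fixed. C₂ = 5.55 C₁ and Q = CV, so Q₂/Q₁ = C₂/C₁ = 5.55.
Q₂ = 5.55 × 2.91×10⁻⁶ = 1.61×10⁻⁵ C.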